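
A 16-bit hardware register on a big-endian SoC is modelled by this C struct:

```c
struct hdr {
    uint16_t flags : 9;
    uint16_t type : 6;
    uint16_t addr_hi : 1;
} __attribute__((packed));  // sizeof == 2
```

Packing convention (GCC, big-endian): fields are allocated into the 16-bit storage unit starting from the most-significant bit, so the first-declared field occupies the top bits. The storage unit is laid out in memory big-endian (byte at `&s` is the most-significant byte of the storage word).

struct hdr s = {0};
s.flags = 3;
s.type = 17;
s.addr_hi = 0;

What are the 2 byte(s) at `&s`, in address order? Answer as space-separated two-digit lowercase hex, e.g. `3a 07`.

01 a2

flags (9b) val=3 bits=0x3 at bit 7: 0x0180
type (6b) val=17 bits=0x11 at bit 1: 0x01a2
addr_hi (1b) val=0 bits=0x0 at bit 0: 0x01a2
word = 0x01a2 → big-endian bytes:
  [0]=0x01  [1]=0xa2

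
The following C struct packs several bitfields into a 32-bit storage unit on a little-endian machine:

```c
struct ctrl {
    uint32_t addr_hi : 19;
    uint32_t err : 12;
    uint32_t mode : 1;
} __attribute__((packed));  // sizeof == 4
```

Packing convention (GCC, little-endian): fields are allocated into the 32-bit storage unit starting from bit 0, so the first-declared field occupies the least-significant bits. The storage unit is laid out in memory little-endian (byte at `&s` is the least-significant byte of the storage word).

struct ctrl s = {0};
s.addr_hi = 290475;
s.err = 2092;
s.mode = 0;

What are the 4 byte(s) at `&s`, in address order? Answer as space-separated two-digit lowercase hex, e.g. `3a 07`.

addr_hi (19b) val=290475 bits=0x46eab at bit 0: 0x00046eab
err (12b) val=2092 bits=0x82c at bit 19: 0x41646eab
mode (1b) val=0 bits=0x0 at bit 31: 0x41646eab
word = 0x41646eab → little-endian bytes:
  [0]=0xab  [1]=0x6e  [2]=0x64  [3]=0x41

ab 6e 64 41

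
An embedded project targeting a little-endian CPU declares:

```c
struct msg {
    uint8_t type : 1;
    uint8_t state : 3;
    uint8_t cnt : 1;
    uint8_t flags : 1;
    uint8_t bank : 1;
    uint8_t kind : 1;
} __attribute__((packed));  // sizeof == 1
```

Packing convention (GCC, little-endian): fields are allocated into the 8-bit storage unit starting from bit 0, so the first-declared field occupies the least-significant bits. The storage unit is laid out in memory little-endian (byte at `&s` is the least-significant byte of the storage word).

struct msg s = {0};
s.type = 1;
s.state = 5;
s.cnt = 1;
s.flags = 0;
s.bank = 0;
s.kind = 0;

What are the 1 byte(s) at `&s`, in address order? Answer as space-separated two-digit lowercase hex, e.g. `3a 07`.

1b

type (1b) val=1 bits=0x1 at bit 0: 0x01
state (3b) val=5 bits=0x5 at bit 1: 0x0b
cnt (1b) val=1 bits=0x1 at bit 4: 0x1b
flags (1b) val=0 bits=0x0 at bit 5: 0x1b
bank (1b) val=0 bits=0x0 at bit 6: 0x1b
kind (1b) val=0 bits=0x0 at bit 7: 0x1b
word = 0x1b → little-endian bytes:
  [0]=0x1b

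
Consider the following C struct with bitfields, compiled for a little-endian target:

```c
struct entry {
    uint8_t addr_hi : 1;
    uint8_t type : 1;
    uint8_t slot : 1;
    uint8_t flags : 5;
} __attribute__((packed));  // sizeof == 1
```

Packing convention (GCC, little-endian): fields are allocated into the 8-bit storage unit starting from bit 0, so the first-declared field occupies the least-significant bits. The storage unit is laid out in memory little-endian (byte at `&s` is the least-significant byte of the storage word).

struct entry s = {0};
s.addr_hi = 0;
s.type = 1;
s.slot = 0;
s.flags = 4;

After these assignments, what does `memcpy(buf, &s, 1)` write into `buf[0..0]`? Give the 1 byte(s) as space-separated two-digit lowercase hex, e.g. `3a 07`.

addr_hi:1 = 0 → 0x0 << 0 → word 0x00
type:1 = 1 → 0x1 << 1 → word 0x02
slot:1 = 0 → 0x0 << 2 → word 0x02
flags:5 = 4 → 0x4 << 3 → word 0x22
word = 0x22 → little-endian bytes:
  [0]=0x22

22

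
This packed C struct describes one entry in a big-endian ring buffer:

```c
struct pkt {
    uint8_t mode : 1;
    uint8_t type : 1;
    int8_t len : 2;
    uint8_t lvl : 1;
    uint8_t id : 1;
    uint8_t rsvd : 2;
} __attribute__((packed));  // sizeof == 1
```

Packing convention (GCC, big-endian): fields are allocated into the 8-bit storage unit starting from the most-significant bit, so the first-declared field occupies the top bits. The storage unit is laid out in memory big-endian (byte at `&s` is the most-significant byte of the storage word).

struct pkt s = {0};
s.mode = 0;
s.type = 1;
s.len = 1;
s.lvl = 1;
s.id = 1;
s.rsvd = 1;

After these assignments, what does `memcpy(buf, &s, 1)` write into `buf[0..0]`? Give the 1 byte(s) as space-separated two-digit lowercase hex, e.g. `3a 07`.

[7+:1] mode=0 & 0x1 = 0x0; word=0x00
[6+:1] type=1 & 0x1 = 0x1; word=0x40
[4+:2] len=1 & 0x3 = 0x1; word=0x50
[3+:1] lvl=1 & 0x1 = 0x1; word=0x58
[2+:1] id=1 & 0x1 = 0x1; word=0x5c
[0+:2] rsvd=1 & 0x3 = 0x1; word=0x5d
word = 0x5d → big-endian bytes:
  [0]=0x5d

5d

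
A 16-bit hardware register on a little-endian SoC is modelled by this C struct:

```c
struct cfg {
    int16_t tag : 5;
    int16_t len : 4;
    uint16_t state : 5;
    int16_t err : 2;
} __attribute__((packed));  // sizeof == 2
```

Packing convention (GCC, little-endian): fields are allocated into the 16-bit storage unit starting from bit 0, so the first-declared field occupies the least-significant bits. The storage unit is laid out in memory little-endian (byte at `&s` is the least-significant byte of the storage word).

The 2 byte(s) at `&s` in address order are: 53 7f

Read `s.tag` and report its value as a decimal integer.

-13

[0]=0x53 [1]=0x7f (little-endian) → word 0x7f53
tag:5 @ bit 0 → (0x7f53>>0)&0x1f = 0x13  ←
len:4 @ bit 5 → (0x7f53>>5)&0xf = 0xa
state:5 @ bit 9 → (0x7f53>>9)&0x1f = 0x1f
err:2 @ bit 14 → (0x7f53>>14)&0x3 = 0x1
tag signed 5b, MSB=1: 19 - 32 = -13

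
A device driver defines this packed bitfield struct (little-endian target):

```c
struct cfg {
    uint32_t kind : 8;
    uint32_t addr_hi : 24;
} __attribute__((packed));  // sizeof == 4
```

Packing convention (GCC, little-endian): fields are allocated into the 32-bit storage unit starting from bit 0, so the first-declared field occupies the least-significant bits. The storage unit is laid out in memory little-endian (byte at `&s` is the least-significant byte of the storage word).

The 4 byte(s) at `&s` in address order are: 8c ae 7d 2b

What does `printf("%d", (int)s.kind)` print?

140

[0]=0x8c [1]=0xae [2]=0x7d [3]=0x2b (little-endian) → word 0x2b7dae8c
kind:8 @ bit 0 → (0x2b7dae8c>>0)&0xff = 0x8c  ←
addr_hi:24 @ bit 8 → (0x2b7dae8c>>8)&0xffffff = 0x2b7dae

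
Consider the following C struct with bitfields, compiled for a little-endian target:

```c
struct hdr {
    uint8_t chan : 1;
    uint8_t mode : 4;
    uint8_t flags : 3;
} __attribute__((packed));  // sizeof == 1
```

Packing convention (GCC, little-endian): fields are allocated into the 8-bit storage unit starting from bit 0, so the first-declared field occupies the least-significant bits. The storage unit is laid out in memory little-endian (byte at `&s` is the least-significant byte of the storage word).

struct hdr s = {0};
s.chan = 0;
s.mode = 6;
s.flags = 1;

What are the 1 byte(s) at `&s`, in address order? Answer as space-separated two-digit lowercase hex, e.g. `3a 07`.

2c

[0+:1] chan=0 & 0x1 = 0x0; word=0x00
[1+:4] mode=6 & 0xf = 0x6; word=0x0c
[5+:3] flags=1 & 0x7 = 0x1; word=0x2c
word = 0x2c → little-endian bytes:
  [0]=0x2c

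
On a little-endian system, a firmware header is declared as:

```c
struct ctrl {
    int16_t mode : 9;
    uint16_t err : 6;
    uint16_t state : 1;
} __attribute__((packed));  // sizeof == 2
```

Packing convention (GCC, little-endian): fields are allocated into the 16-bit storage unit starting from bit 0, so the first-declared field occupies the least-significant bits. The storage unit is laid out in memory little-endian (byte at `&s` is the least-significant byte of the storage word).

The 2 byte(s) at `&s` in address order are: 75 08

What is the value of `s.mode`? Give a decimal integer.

117

[0]=0x75 [1]=0x08 (little-endian) → word 0x0875
mode:9 @ bit 0 → (0x0875>>0)&0x1ff = 0x75  ←
err:6 @ bit 9 → (0x0875>>9)&0x3f = 0x4
state:1 @ bit 15 → (0x0875>>15)&0x1 = 0x0
mode signed 9b, MSB=0: value = 117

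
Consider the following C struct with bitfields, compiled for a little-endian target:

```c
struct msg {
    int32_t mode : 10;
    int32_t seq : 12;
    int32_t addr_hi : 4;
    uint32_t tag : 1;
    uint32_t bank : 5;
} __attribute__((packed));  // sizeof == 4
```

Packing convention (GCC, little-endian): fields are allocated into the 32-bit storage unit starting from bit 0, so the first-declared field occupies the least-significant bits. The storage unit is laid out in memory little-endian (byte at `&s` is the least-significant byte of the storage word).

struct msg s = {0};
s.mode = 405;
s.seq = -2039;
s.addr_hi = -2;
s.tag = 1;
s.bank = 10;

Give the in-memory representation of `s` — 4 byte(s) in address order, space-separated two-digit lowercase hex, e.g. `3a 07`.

mode:10 = 405 → 0x195 << 0 → word 0x00000195
seq:12 = -2039 → 0x809 << 10 → word 0x00202595
addr_hi:4 = -2 → 0xe << 22 → word 0x03a02595
tag:1 = 1 → 0x1 << 26 → word 0x07a02595
bank:5 = 10 → 0xa << 27 → word 0x57a02595
word = 0x57a02595 → little-endian bytes:
  [0]=0x95  [1]=0x25  [2]=0xa0  [3]=0x57

95 25 a0 57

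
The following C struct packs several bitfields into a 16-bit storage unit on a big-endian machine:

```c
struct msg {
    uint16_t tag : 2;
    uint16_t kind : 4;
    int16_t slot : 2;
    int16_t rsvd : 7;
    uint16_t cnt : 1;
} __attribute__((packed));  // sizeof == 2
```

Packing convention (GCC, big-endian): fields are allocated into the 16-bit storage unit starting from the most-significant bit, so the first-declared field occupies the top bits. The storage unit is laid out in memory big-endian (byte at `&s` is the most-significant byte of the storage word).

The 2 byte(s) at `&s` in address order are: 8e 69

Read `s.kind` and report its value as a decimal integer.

3

[0]=0x8e [1]=0x69 (big-endian) → word 0x8e69
tag [14+:2] = (word>>14) & 0x3 = 2
kind [10+:4] = (word>>10) & 0xf = 3  ←
slot [8+:2] = (word>>8) & 0x3 = 2
rsvd [1+:7] = (word>>1) & 0x7f = 52
cnt [0+:1] = (word>>0) & 0x1 = 1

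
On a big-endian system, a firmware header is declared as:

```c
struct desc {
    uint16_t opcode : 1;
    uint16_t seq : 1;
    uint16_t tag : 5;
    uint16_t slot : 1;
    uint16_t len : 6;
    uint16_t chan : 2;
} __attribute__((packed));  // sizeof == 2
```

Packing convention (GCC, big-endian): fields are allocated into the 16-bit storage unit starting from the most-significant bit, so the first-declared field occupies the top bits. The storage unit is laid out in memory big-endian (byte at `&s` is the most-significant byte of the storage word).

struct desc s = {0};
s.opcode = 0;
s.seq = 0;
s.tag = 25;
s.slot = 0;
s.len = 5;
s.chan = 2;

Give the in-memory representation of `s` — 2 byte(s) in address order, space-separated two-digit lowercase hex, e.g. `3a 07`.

32 16

[15+:1] opcode=0 & 0x1 = 0x0; word=0x0000
[14+:1] seq=0 & 0x1 = 0x0; word=0x0000
[9+:5] tag=25 & 0x1f = 0x19; word=0x3200
[8+:1] slot=0 & 0x1 = 0x0; word=0x3200
[2+:6] len=5 & 0x3f = 0x5; word=0x3214
[0+:2] chan=2 & 0x3 = 0x2; word=0x3216
word = 0x3216 → big-endian bytes:
  [0]=0x32  [1]=0x16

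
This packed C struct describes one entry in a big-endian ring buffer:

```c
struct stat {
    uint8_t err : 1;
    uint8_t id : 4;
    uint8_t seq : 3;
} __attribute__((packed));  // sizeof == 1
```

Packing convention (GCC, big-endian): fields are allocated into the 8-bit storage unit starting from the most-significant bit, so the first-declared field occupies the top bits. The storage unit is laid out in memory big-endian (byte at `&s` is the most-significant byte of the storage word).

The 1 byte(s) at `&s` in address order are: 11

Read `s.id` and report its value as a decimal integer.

[0]=0x11 (big-endian) → word 0x11
err [7+:1] = (word>>7) & 0x1 = 0
id [3+:4] = (word>>3) & 0xf = 2  ←
seq [0+:3] = (word>>0) & 0x7 = 1

2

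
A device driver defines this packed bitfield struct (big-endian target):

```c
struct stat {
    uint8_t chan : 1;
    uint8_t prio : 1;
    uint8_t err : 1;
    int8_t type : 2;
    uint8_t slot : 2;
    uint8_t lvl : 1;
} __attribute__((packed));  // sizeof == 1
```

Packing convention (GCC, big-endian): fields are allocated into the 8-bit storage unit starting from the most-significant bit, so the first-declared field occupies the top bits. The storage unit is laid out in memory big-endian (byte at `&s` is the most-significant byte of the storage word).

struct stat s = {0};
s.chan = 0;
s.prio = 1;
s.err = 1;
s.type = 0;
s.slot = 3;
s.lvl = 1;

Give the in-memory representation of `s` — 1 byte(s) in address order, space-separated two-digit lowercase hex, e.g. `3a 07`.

chan:1 = 0 → 0x0 << 7 → word 0x00
prio:1 = 1 → 0x1 << 6 → word 0x40
err:1 = 1 → 0x1 << 5 → word 0x60
type:2 = 0 → 0x0 << 3 → word 0x60
slot:2 = 3 → 0x3 << 1 → word 0x66
lvl:1 = 1 → 0x1 << 0 → word 0x67
word = 0x67 → big-endian bytes:
  [0]=0x67

67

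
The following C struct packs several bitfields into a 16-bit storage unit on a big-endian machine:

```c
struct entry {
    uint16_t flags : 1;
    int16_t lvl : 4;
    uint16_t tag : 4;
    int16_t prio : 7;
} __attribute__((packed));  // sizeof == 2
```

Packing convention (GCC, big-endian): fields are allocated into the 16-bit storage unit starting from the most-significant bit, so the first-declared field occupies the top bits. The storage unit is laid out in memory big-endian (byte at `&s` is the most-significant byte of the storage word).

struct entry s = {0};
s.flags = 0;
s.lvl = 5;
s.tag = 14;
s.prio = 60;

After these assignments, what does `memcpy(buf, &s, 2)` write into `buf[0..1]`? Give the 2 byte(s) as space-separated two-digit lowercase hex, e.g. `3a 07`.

2f 3c

flags (1b) val=0 bits=0x0 at bit 15: 0x0000
lvl (4b) val=5 bits=0x5 at bit 11: 0x2800
tag (4b) val=14 bits=0xe at bit 7: 0x2f00
prio (7b) val=60 bits=0x3c at bit 0: 0x2f3c
word = 0x2f3c → big-endian bytes:
  [0]=0x2f  [1]=0x3c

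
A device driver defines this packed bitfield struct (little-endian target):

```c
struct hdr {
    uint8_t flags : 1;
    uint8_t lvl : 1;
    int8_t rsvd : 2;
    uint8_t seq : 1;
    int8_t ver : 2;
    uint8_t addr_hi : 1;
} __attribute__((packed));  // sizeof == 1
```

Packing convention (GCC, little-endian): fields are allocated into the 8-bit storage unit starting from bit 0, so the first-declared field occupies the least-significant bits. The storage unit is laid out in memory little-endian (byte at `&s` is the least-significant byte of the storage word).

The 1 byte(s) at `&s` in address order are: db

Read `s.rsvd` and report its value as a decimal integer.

-2

[0]=0xdb (little-endian) → word 0xdb
flags [0+:1] = (word>>0) & 0x1 = 1
lvl [1+:1] = (word>>1) & 0x1 = 1
rsvd [2+:2] = (word>>2) & 0x3 = 2  ←
seq [4+:1] = (word>>4) & 0x1 = 1
ver [5+:2] = (word>>5) & 0x3 = 2
addr_hi [7+:1] = (word>>7) & 0x1 = 1
rsvd signed 2b, MSB=1: 2 - 4 = -2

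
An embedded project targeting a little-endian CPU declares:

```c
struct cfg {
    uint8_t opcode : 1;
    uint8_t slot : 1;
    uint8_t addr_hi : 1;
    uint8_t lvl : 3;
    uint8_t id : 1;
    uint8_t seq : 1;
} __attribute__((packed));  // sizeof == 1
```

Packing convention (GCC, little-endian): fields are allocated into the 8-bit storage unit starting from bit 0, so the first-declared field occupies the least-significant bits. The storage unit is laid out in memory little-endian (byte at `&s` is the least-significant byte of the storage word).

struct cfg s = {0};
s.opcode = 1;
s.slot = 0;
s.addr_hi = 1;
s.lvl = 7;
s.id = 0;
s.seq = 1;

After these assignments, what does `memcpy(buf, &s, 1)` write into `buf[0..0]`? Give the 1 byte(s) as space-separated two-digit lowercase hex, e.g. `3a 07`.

opcode:1 = 1 → 0x1 << 0 → word 0x01
slot:1 = 0 → 0x0 << 1 → word 0x01
addr_hi:1 = 1 → 0x1 << 2 → word 0x05
lvl:3 = 7 → 0x7 << 3 → word 0x3d
id:1 = 0 → 0x0 << 6 → word 0x3d
seq:1 = 1 → 0x1 << 7 → word 0xbd
word = 0xbd → little-endian bytes:
  [0]=0xbd

bd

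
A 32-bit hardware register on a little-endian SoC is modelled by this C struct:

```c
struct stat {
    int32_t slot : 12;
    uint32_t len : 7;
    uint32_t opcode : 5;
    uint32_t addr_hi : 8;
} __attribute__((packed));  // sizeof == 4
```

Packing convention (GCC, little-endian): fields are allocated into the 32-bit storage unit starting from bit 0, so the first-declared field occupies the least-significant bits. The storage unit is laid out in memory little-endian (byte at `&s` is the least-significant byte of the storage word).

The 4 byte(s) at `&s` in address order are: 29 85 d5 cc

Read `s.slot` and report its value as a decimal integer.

[0]=0x29 [1]=0x85 [2]=0xd5 [3]=0xcc (little-endian) → word 0xccd58529
slot [0+:12] = (word>>0) & 0xfff = 1321  ←
len [12+:7] = (word>>12) & 0x7f = 88
opcode [19+:5] = (word>>19) & 0x1f = 26
addr_hi [24+:8] = (word>>24) & 0xff = 204
slot signed 12b, MSB=0: value = 1321

1321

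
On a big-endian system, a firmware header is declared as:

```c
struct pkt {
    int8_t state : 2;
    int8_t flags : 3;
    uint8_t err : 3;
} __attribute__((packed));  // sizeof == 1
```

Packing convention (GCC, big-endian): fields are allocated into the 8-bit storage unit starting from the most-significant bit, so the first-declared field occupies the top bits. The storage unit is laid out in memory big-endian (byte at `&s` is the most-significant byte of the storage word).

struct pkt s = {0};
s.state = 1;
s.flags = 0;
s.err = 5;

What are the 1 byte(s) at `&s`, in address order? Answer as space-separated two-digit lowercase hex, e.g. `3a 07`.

45

[6+:2] state=1 & 0x3 = 0x1; word=0x40
[3+:3] flags=0 & 0x7 = 0x0; word=0x40
[0+:3] err=5 & 0x7 = 0x5; word=0x45
word = 0x45 → big-endian bytes:
  [0]=0x45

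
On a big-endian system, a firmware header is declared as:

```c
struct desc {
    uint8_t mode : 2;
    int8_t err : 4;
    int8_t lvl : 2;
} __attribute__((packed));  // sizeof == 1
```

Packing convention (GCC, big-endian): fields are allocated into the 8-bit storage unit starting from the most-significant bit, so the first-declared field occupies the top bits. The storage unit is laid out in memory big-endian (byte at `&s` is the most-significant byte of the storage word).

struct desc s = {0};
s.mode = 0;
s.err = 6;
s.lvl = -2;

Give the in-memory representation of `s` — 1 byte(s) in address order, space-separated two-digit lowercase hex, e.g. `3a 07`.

[6+:2] mode=0 & 0x3 = 0x0; word=0x00
[2+:4] err=6 & 0xf = 0x6; word=0x18
[0+:2] lvl=-2 & 0x3 = 0x2; word=0x1a
word = 0x1a → big-endian bytes:
  [0]=0x1a

1a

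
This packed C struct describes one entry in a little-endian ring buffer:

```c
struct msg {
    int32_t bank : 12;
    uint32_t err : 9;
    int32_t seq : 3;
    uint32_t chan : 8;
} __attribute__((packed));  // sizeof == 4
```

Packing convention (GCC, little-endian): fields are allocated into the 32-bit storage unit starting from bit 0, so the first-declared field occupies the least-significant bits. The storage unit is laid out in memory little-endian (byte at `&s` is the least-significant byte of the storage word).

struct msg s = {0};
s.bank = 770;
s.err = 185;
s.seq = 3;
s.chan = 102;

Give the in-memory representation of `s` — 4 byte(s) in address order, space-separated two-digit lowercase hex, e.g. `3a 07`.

bank (12b) val=770 bits=0x302 at bit 0: 0x00000302
err (9b) val=185 bits=0xb9 at bit 12: 0x000b9302
seq (3b) val=3 bits=0x3 at bit 21: 0x006b9302
chan (8b) val=102 bits=0x66 at bit 24: 0x666b9302
word = 0x666b9302 → little-endian bytes:
  [0]=0x02  [1]=0x93  [2]=0x6b  [3]=0x66

02 93 6b 66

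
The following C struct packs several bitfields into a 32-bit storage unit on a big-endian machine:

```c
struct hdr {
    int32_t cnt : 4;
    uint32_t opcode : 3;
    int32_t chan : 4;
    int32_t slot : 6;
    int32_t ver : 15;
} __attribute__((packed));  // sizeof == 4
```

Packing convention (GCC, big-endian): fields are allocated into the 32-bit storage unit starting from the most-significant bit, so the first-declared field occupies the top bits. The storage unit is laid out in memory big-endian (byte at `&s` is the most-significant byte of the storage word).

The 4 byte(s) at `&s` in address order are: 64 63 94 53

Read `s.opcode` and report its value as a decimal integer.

[0]=0x64 [1]=0x63 [2]=0x94 [3]=0x53 (big-endian) → word 0x64639453
cnt [28+:4] = (word>>28) & 0xf = 6
opcode [25+:3] = (word>>25) & 0x7 = 2  ←
chan [21+:4] = (word>>21) & 0xf = 3
slot [15+:6] = (word>>15) & 0x3f = 7
ver [0+:15] = (word>>0) & 0x7fff = 5203

2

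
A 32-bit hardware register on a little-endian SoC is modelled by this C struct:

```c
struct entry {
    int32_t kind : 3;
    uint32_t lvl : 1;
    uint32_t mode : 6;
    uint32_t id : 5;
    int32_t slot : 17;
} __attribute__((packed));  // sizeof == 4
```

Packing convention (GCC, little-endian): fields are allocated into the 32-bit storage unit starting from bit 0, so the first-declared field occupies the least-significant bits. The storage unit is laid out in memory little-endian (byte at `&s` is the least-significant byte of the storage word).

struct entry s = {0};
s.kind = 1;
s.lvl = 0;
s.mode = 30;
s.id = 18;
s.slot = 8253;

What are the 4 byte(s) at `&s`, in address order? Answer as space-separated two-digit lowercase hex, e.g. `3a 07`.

kind:3 = 1 → 0x1 << 0 → word 0x00000001
lvl:1 = 0 → 0x0 << 3 → word 0x00000001
mode:6 = 30 → 0x1e << 4 → word 0x000001e1
id:5 = 18 → 0x12 << 10 → word 0x000049e1
slot:17 = 8253 → 0x203d << 15 → word 0x101ec9e1
word = 0x101ec9e1 → little-endian bytes:
  [0]=0xe1  [1]=0xc9  [2]=0x1e  [3]=0x10

e1 c9 1e 10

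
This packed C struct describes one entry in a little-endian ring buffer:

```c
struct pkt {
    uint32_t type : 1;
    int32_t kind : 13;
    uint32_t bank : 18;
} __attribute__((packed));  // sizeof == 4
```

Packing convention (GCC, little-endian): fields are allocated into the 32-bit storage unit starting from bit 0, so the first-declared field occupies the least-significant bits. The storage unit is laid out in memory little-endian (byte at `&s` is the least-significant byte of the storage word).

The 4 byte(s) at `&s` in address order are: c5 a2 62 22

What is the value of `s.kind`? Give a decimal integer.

[0]=0xc5 [1]=0xa2 [2]=0x62 [3]=0x22 (little-endian) → word 0x2262a2c5
type [0+:1] = (word>>0) & 0x1 = 1
kind [1+:13] = (word>>1) & 0x1fff = 4450  ←
bank [14+:18] = (word>>14) & 0x3ffff = 35210
kind signed 13b, MSB=1: 4450 - 8192 = -3742

-3742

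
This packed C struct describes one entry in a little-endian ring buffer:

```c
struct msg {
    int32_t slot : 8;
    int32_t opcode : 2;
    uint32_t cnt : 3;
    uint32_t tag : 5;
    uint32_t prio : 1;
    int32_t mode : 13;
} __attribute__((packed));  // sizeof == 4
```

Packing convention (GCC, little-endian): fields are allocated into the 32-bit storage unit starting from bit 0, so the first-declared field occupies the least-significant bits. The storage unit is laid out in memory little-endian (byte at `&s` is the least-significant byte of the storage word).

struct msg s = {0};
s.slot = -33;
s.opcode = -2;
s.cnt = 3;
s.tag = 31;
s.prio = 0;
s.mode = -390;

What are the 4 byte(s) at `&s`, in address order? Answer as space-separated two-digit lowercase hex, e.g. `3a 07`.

slot:8 = -33 → 0xdf << 0 → word 0x000000df
opcode:2 = -2 → 0x2 << 8 → word 0x000002df
cnt:3 = 3 → 0x3 << 10 → word 0x00000edf
tag:5 = 31 → 0x1f << 13 → word 0x0003eedf
prio:1 = 0 → 0x0 << 18 → word 0x0003eedf
mode:13 = -390 → 0x1e7a << 19 → word 0xf3d3eedf
word = 0xf3d3eedf → little-endian bytes:
  [0]=0xdf  [1]=0xee  [2]=0xd3  [3]=0xf3

df ee d3 f3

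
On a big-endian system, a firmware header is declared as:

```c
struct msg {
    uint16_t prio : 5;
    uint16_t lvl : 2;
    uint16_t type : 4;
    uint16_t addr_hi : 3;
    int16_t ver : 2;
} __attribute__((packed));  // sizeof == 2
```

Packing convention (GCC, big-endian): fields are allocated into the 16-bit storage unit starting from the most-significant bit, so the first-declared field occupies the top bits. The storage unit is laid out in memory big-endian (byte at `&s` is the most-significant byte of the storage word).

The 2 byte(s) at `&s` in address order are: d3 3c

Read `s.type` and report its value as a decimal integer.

9

[0]=0xd3 [1]=0x3c (big-endian) → word 0xd33c
prio:5 @ bit 11 → (0xd33c>>11)&0x1f = 0x1a
lvl:2 @ bit 9 → (0xd33c>>9)&0x3 = 0x1
type:4 @ bit 5 → (0xd33c>>5)&0xf = 0x9  ←
addr_hi:3 @ bit 2 → (0xd33c>>2)&0x7 = 0x7
ver:2 @ bit 0 → (0xd33c>>0)&0x3 = 0x0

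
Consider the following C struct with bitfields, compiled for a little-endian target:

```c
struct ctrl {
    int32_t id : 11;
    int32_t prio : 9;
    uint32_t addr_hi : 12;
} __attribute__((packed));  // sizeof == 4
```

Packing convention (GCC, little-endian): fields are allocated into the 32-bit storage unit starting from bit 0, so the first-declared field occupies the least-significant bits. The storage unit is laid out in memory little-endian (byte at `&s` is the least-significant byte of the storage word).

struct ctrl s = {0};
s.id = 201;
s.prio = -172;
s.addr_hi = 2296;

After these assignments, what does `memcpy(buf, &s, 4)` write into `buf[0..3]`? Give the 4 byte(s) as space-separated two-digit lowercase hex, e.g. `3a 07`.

c9 a0 8a 8f

id:11 = 201 → 0xc9 << 0 → word 0x000000c9
prio:9 = -172 → 0x154 << 11 → word 0x000aa0c9
addr_hi:12 = 2296 → 0x8f8 << 20 → word 0x8f8aa0c9
word = 0x8f8aa0c9 → little-endian bytes:
  [0]=0xc9  [1]=0xa0  [2]=0x8a  [3]=0x8f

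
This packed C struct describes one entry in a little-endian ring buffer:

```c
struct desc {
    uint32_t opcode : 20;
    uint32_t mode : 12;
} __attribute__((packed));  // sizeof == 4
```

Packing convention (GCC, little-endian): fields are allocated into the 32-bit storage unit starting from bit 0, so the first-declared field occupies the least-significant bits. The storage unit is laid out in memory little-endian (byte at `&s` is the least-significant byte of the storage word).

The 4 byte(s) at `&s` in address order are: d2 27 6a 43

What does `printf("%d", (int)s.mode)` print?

[0]=0xd2 [1]=0x27 [2]=0x6a [3]=0x43 (little-endian) → word 0x436a27d2
opcode [0+:20] = (word>>0) & 0xfffff = 665554
mode [20+:12] = (word>>20) & 0xfff = 1078  ←

1078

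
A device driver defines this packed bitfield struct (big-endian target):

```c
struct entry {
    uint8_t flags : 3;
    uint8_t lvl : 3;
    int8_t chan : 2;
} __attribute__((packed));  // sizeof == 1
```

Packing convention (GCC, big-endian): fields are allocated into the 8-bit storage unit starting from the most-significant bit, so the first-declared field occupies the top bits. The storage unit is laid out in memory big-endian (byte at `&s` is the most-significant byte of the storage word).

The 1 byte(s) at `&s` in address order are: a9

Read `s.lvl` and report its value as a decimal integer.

[0]=0xa9 (big-endian) → word 0xa9
flags:3 @ bit 5 → (0xa9>>5)&0x7 = 0x5
lvl:3 @ bit 2 → (0xa9>>2)&0x7 = 0x2  ←
chan:2 @ bit 0 → (0xa9>>0)&0x3 = 0x1

2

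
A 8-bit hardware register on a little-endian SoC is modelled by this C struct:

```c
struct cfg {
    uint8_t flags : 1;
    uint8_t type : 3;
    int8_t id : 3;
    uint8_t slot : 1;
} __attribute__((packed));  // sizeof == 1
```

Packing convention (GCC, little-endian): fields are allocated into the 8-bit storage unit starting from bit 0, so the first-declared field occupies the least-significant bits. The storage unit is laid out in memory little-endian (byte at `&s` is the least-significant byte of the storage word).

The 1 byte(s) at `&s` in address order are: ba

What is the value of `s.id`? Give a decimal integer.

[0]=0xba (little-endian) → word 0xba
flags [0+:1] = (word>>0) & 0x1 = 0
type [1+:3] = (word>>1) & 0x7 = 5
id [4+:3] = (word>>4) & 0x7 = 3  ←
slot [7+:1] = (word>>7) & 0x1 = 1
id signed 3b, MSB=0: value = 3

3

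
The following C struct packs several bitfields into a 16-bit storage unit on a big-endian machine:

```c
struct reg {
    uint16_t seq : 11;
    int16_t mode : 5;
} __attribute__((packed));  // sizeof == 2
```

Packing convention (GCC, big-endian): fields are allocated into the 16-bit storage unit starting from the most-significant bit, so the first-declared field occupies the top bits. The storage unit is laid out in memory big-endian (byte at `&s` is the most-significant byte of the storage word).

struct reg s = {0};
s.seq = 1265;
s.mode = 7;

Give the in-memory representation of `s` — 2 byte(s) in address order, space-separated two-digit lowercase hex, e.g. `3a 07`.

seq (11b) val=1265 bits=0x4f1 at bit 5: 0x9e20
mode (5b) val=7 bits=0x7 at bit 0: 0x9e27
word = 0x9e27 → big-endian bytes:
  [0]=0x9e  [1]=0x27

9e 27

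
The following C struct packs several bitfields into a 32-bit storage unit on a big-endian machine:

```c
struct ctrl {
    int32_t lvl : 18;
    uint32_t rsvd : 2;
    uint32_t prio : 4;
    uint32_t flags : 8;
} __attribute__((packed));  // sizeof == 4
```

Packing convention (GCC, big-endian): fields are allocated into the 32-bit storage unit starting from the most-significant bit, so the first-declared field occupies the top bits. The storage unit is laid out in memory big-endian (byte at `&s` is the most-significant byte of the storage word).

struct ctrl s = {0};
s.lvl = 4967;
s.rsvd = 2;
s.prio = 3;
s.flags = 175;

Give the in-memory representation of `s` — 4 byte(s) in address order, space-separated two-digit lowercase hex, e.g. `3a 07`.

[14+:18] lvl=4967 & 0x3ffff = 0x1367; word=0x04d9c000
[12+:2] rsvd=2 & 0x3 = 0x2; word=0x04d9e000
[8+:4] prio=3 & 0xf = 0x3; word=0x04d9e300
[0+:8] flags=175 & 0xff = 0xaf; word=0x04d9e3af
word = 0x04d9e3af → big-endian bytes:
  [0]=0x04  [1]=0xd9  [2]=0xe3  [3]=0xaf

04 d9 e3 af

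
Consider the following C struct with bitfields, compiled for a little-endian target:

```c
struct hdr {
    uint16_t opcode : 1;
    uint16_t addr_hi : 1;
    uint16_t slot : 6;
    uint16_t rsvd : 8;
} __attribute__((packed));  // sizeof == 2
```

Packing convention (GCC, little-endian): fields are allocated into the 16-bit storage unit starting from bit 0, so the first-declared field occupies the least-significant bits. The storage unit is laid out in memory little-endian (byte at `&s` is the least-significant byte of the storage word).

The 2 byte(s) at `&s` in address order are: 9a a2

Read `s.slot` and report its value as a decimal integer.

38

[0]=0x9a [1]=0xa2 (little-endian) → word 0xa29a
opcode [0+:1] = (word>>0) & 0x1 = 0
addr_hi [1+:1] = (word>>1) & 0x1 = 1
slot [2+:6] = (word>>2) & 0x3f = 38  ←
rsvd [8+:8] = (word>>8) & 0xff = 162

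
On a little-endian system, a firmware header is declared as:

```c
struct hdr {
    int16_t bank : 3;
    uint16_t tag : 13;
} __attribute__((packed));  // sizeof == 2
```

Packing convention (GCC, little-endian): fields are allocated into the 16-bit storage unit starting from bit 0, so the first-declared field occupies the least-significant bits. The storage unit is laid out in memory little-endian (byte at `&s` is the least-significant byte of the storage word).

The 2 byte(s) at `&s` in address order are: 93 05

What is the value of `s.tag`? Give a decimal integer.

178

[0]=0x93 [1]=0x05 (little-endian) → word 0x0593
bank:3 @ bit 0 → (0x0593>>0)&0x7 = 0x3
tag:13 @ bit 3 → (0x0593>>3)&0x1fff = 0xb2  ←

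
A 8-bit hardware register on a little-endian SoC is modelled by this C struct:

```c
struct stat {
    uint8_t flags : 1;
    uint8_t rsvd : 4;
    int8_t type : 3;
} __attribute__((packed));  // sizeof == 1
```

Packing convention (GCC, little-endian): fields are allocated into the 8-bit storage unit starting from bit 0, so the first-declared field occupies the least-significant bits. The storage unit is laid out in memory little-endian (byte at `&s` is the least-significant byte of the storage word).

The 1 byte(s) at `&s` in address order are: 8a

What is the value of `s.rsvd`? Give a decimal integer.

5

[0]=0x8a (little-endian) → word 0x8a
flags:1 @ bit 0 → (0x8a>>0)&0x1 = 0x0
rsvd:4 @ bit 1 → (0x8a>>1)&0xf = 0x5  ←
type:3 @ bit 5 → (0x8a>>5)&0x7 = 0x4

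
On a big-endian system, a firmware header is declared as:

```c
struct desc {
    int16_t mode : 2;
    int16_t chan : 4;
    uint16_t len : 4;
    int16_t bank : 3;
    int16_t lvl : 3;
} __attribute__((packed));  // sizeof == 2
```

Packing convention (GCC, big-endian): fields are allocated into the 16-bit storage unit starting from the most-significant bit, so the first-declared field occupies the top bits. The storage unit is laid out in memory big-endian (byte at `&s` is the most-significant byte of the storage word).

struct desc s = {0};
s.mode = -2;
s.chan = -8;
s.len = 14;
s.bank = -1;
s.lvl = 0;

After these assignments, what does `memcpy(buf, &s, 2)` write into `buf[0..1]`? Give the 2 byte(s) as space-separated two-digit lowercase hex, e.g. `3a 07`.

a3 b8

mode (2b) val=-2 bits=0x2 at bit 14: 0x8000
chan (4b) val=-8 bits=0x8 at bit 10: 0xa000
len (4b) val=14 bits=0xe at bit 6: 0xa380
bank (3b) val=-1 bits=0x7 at bit 3: 0xa3b8
lvl (3b) val=0 bits=0x0 at bit 0: 0xa3b8
word = 0xa3b8 → big-endian bytes:
  [0]=0xa3  [1]=0xb8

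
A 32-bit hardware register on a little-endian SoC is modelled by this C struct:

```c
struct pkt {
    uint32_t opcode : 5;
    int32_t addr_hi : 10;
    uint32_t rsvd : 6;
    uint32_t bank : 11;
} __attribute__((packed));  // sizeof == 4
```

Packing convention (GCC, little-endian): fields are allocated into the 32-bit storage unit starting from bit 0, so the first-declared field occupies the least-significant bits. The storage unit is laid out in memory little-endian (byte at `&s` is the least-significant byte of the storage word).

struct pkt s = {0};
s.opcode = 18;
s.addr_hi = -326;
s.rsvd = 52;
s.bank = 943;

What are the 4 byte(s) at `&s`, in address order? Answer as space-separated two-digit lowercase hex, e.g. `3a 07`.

52 57 fa 75

opcode (5b) val=18 bits=0x12 at bit 0: 0x00000012
addr_hi (10b) val=-326 bits=0x2ba at bit 5: 0x00005752
rsvd (6b) val=52 bits=0x34 at bit 15: 0x001a5752
bank (11b) val=943 bits=0x3af at bit 21: 0x75fa5752
word = 0x75fa5752 → little-endian bytes:
  [0]=0x52  [1]=0x57  [2]=0xfa  [3]=0x75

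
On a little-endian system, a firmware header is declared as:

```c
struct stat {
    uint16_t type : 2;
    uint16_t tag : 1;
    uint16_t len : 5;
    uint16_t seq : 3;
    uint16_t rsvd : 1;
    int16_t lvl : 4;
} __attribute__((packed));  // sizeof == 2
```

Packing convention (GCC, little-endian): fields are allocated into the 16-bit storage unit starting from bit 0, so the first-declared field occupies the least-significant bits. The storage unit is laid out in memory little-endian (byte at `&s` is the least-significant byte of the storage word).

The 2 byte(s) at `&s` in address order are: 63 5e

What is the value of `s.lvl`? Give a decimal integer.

5

[0]=0x63 [1]=0x5e (little-endian) → word 0x5e63
type:2 @ bit 0 → (0x5e63>>0)&0x3 = 0x3
tag:1 @ bit 2 → (0x5e63>>2)&0x1 = 0x0
len:5 @ bit 3 → (0x5e63>>3)&0x1f = 0xc
seq:3 @ bit 8 → (0x5e63>>8)&0x7 = 0x6
rsvd:1 @ bit 11 → (0x5e63>>11)&0x1 = 0x1
lvl:4 @ bit 12 → (0x5e63>>12)&0xf = 0x5  ←
lvl signed 4b, MSB=0: value = 5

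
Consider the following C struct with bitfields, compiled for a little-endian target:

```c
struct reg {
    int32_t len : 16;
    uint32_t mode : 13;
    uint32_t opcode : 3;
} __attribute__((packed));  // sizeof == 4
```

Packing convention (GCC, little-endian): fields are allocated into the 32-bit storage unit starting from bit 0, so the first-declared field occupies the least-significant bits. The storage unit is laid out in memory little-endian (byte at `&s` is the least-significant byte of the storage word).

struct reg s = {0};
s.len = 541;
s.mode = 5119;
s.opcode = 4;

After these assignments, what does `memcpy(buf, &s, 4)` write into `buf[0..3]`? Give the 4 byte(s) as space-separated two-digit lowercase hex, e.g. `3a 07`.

1d 02 ff 93

[0+:16] len=541 & 0xffff = 0x21d; word=0x0000021d
[16+:13] mode=5119 & 0x1fff = 0x13ff; word=0x13ff021d
[29+:3] opcode=4 & 0x7 = 0x4; word=0x93ff021d
word = 0x93ff021d → little-endian bytes:
  [0]=0x1d  [1]=0x02  [2]=0xff  [3]=0x93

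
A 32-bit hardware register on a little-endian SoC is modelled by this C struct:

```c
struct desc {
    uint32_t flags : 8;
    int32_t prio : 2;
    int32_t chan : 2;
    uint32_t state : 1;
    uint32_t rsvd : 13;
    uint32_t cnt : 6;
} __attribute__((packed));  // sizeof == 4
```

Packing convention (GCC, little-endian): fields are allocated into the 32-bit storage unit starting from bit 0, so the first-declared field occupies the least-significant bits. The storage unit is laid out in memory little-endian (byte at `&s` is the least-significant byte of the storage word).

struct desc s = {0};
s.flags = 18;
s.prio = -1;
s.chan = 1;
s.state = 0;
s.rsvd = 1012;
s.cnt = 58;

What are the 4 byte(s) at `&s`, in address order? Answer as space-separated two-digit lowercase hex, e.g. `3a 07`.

[0+:8] flags=18 & 0xff = 0x12; word=0x00000012
[8+:2] prio=-1 & 0x3 = 0x3; word=0x00000312
[10+:2] chan=1 & 0x3 = 0x1; word=0x00000712
[12+:1] state=0 & 0x1 = 0x0; word=0x00000712
[13+:13] rsvd=1012 & 0x1fff = 0x3f4; word=0x007e8712
[26+:6] cnt=58 & 0x3f = 0x3a; word=0xe87e8712
word = 0xe87e8712 → little-endian bytes:
  [0]=0x12  [1]=0x87  [2]=0x7e  [3]=0xe8

12 87 7e e8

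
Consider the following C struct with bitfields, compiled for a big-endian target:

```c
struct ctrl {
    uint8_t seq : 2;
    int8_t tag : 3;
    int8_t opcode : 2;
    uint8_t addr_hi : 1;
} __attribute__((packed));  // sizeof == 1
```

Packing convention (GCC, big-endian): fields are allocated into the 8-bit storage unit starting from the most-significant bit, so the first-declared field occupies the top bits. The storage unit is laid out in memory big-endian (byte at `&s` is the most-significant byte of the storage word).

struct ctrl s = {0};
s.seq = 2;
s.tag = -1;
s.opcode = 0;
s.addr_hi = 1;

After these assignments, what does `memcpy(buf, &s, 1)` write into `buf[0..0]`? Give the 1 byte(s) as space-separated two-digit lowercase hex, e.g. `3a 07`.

seq (2b) val=2 bits=0x2 at bit 6: 0x80
tag (3b) val=-1 bits=0x7 at bit 3: 0xb8
opcode (2b) val=0 bits=0x0 at bit 1: 0xb8
addr_hi (1b) val=1 bits=0x1 at bit 0: 0xb9
word = 0xb9 → big-endian bytes:
  [0]=0xb9

b9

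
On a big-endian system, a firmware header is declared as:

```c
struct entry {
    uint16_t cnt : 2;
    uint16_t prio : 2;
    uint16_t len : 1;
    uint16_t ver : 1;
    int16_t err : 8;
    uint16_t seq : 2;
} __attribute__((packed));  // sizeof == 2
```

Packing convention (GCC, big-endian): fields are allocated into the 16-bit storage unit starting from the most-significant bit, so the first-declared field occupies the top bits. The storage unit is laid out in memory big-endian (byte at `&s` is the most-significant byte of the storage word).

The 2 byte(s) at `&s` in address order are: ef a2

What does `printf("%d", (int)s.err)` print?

[0]=0xef [1]=0xa2 (big-endian) → word 0xefa2
cnt [14+:2] = (word>>14) & 0x3 = 3
prio [12+:2] = (word>>12) & 0x3 = 2
len [11+:1] = (word>>11) & 0x1 = 1
ver [10+:1] = (word>>10) & 0x1 = 1
err [2+:8] = (word>>2) & 0xff = 232  ←
seq [0+:2] = (word>>0) & 0x3 = 2
err signed 8b, MSB=1: 232 - 256 = -24

-24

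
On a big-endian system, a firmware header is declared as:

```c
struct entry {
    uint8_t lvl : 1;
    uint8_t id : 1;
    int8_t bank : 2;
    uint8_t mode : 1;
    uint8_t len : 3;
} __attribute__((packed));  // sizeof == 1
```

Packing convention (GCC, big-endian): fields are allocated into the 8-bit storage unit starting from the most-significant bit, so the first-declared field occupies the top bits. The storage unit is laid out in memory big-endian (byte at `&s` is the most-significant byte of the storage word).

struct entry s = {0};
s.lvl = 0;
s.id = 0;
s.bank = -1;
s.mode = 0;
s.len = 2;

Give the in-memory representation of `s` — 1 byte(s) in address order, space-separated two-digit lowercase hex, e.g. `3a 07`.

32

[7+:1] lvl=0 & 0x1 = 0x0; word=0x00
[6+:1] id=0 & 0x1 = 0x0; word=0x00
[4+:2] bank=-1 & 0x3 = 0x3; word=0x30
[3+:1] mode=0 & 0x1 = 0x0; word=0x30
[0+:3] len=2 & 0x7 = 0x2; word=0x32
word = 0x32 → big-endian bytes:
  [0]=0x32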